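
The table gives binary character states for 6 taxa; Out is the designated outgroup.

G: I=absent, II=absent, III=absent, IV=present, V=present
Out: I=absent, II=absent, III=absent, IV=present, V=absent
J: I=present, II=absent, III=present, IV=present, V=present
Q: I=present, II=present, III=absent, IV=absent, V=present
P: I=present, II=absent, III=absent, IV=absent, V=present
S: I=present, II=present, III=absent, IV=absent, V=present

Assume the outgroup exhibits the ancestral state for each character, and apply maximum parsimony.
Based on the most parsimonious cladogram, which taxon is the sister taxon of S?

Q

Character polarity is set by the outgroup: the derived state is whichever differs from the outgroup's state, so for IV the derived state is 'absent', and for the remaining characters it is 'present'.
I: derived state 'present' in J, P, Q, and S only — synapomorphy for {J, P, Q, S}.
II: derived state 'present' in Q and S only — synapomorphy for {Q, S}.
III (derived state 'present') is unique to J (autapomorphy; uninformative for grouping).
IV (derived state 'absent') is shared by P, Q, and S — a synapomorphy uniting that clade.
V (derived state 'present') is shared by all ingroup taxa — unites the whole ingroup.
Most parsimonious ingroup topology: ((((Q,S),P),J),G).
S and Q form a cherry on this tree, so they are sister taxa.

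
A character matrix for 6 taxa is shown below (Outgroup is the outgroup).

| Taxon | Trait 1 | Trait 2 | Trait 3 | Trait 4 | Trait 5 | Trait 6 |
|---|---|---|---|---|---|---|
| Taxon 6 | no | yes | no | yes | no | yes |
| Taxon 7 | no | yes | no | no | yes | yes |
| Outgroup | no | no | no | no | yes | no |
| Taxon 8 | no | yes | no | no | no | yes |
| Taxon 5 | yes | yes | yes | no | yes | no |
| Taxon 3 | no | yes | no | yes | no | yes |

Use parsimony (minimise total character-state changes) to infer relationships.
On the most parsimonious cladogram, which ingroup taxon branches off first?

Character polarity is set by the outgroup: the derived state is whichever differs from the outgroup's state, so for Trait 5 the derived state is 'no', and for the remaining characters it is 'yes'.
Trait 1: derived state 'yes' in Taxon 5 only — an autapomorphy, so it tells us nothing about relationships among taxa.
Trait 2 (derived state 'yes') is shared by all ingroup taxa — unites the whole ingroup.
Trait 3 (derived state 'yes') is unique to Taxon 5 (autapomorphy; uninformative for grouping).
Trait 4 (derived state 'yes') is shared by Taxon 3 and Taxon 6 — a synapomorphy uniting that clade.
Trait 5 (derived state 'no') is shared by Taxon 3, Taxon 6, and Taxon 8 — a synapomorphy uniting that clade.
Trait 6: derived state 'yes' in Taxon 3, Taxon 6, Taxon 7, and Taxon 8 only — synapomorphy for {Taxon 3, Taxon 6, Taxon 7, Taxon 8}.
Most parsimonious ingroup topology: (((Taxon 8,(Taxon 6,Taxon 3)),Taxon 7),Taxon 5).
Taxon 5 is sister to the clade containing all other ingroup taxa, so it is the earliest-diverging (most basal) ingroup lineage.

Taxon 5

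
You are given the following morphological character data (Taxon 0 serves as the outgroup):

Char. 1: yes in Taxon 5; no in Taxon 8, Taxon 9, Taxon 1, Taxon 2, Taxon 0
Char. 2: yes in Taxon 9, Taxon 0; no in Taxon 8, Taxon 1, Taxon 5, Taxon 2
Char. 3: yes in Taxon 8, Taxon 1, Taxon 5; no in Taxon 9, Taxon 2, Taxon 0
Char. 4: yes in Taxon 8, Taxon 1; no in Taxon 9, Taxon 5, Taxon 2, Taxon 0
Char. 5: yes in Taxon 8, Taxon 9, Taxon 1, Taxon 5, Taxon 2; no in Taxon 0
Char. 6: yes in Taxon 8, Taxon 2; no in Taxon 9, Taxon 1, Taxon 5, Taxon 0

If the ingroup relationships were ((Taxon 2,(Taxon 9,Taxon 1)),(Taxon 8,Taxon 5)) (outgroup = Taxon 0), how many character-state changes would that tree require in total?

Map each character onto ((Taxon 2,(Taxon 9,Taxon 1)),(Taxon 8,Taxon 5)) (rooted by Taxon 0) and count the minimum state changes it requires (Fitch parsimony):
Char. 1: 1; Char. 2: 2; Char. 3: 2; Char. 4: 2; Char. 5: 1; Char. 6: 2.
Total tree length = 10.

10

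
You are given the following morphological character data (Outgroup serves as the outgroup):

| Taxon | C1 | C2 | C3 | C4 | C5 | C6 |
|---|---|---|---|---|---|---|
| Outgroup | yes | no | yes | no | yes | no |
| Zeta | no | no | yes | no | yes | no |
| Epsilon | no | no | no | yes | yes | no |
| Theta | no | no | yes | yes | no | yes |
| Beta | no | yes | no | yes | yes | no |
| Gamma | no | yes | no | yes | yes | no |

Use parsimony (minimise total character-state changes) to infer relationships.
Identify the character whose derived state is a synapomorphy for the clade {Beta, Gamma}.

Character polarity is set by the outgroup: the derived state is whichever differs from the outgroup's state, so for C1, C3, C5 the derived state is 'no', and for the remaining characters it is 'yes'.
C1 (derived state 'no') is shared by all ingroup taxa — unites the whole ingroup.
Only Beta and Gamma show the derived state 'yes' for C2, supporting them as a clade.
Only Beta, Epsilon, and Gamma show the derived state 'no' for C3, supporting them as a clade.
C4: derived state 'yes' in Beta, Epsilon, Gamma, and Theta only — synapomorphy for {Beta, Epsilon, Gamma, Theta}.
C5: derived state 'no' in Theta only — an autapomorphy, so it tells us nothing about relationships among taxa.
C6: derived state 'yes' in Theta only — an autapomorphy, so it tells us nothing about relationships among taxa.
Most parsimonious ingroup topology: (Zeta,((Epsilon,(Beta,Gamma)),Theta)).
The clade {Beta, Gamma} is supported by C2: its derived state 'yes' occurs in exactly those taxa and in no other taxon (including the outgroup).

C2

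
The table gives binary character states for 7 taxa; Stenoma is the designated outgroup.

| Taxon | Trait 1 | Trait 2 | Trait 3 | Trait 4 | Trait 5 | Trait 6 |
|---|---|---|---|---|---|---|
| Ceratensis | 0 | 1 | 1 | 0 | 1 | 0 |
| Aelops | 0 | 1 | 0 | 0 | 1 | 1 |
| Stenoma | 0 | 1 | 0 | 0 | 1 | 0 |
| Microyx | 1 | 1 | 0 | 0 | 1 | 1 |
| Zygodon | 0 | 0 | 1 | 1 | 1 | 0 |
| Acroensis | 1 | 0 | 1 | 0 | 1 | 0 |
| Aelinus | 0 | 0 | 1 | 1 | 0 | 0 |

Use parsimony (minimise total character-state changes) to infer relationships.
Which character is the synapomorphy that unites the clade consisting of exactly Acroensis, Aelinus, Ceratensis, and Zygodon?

Trait 3

Character polarity is set by the outgroup: the derived state is whichever differs from the outgroup's state, so for Trait 2, Trait 5 the derived state is '0', and for the remaining characters it is '1'.
Trait 1 groups Acroensis and Microyx, which is incompatible with the clades supported by the remaining characters; treating it as convergent (homoplasy) costs fewer steps than any alternative tree.
Only Acroensis, Aelinus, and Zygodon show the derived state '0' for Trait 2, supporting them as a clade.
Only Acroensis, Aelinus, Ceratensis, and Zygodon show the derived state '1' for Trait 3, supporting them as a clade.
Trait 4 (derived state '1') is shared by Aelinus and Zygodon — a synapomorphy uniting that clade.
Trait 5 (derived state '0') is unique to Aelinus (autapomorphy; uninformative for grouping).
Trait 6: derived state '1' in Aelops and Microyx only — synapomorphy for {Aelops, Microyx}.
Most parsimonious ingroup topology: ((((Zygodon,Aelinus),Acroensis),Ceratensis),(Aelops,Microyx)).
The clade {Acroensis, Aelinus, Ceratensis, Zygodon} is supported by Trait 3: its derived state '1' occurs in exactly those taxa and in no other taxon (including the outgroup).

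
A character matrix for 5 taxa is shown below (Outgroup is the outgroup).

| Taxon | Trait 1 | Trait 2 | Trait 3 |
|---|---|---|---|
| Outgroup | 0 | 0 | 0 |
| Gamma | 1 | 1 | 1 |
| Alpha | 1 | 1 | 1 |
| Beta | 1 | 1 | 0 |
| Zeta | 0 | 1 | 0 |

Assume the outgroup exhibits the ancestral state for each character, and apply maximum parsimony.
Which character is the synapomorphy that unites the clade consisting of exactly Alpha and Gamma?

The outgroup has state '0' for every character, so '1' is the derived state throughout.
Only Alpha, Beta, and Gamma show the derived state '1' for Trait 1, supporting them as a clade.
Trait 2 (derived state '1') is shared by all ingroup taxa — unites the whole ingroup.
Trait 3: derived state '1' in Alpha and Gamma only — synapomorphy for {Alpha, Gamma}.
Most parsimonious ingroup topology: (((Gamma,Alpha),Beta),Zeta).
The clade {Alpha, Gamma} is supported by Trait 3: its derived state '1' occurs in exactly those taxa and in no other taxon (including the outgroup).

Trait 3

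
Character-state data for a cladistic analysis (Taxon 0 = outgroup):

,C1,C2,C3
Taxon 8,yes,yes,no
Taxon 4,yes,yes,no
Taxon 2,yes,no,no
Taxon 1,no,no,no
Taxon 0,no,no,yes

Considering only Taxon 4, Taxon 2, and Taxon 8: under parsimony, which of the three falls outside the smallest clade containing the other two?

Character polarity is set by the outgroup: the derived state is whichever differs from the outgroup's state, so for C3 the derived state is 'no', and for the remaining characters it is 'yes'.
C1: derived state 'yes' in Taxon 2, Taxon 4, and Taxon 8 only — synapomorphy for {Taxon 2, Taxon 4, Taxon 8}.
C2 (derived state 'yes') is shared by Taxon 4 and Taxon 8 — a synapomorphy uniting that clade.
All ingroup taxa share the derived state 'no' for C3; it defines the ingroup but does not resolve relationships within it.
Most parsimonious ingroup topology: (((Taxon 4,Taxon 8),Taxon 2),Taxon 1).
Taxon 8 and Taxon 4 share a more recent common ancestor with each other than either does with Taxon 2, so Taxon 2 is the least closely related of the three.

Taxon 2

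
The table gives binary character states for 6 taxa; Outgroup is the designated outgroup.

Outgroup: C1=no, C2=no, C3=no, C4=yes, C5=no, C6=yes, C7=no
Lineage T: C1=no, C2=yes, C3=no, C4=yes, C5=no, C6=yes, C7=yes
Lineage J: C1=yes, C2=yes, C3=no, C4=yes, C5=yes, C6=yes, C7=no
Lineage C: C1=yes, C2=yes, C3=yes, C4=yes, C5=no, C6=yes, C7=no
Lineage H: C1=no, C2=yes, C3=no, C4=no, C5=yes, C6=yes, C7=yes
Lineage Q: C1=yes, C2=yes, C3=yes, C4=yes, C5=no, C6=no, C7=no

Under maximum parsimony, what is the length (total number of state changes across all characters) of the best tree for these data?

Character polarity is set by the outgroup: the derived state is whichever differs from the outgroup's state, so for C4, C6 the derived state is 'no', and for the remaining characters it is 'yes'.
C1 (derived state 'yes') is shared by Lineage C, Lineage J, and Lineage Q — a synapomorphy uniting that clade.
All ingroup taxa share the derived state 'yes' for C2; it defines the ingroup but does not resolve relationships within it.
C3 (derived state 'yes') is shared by Lineage C and Lineage Q — a synapomorphy uniting that clade.
C4: derived state 'no' in Lineage H only — an autapomorphy, so it tells us nothing about relationships among taxa.
C5 (state 'yes') occurs in Lineage H and Lineage J but conflicts with the nesting implied by the other characters — most parsimoniously interpreted as homoplasy.
C6 (derived state 'no') is unique to Lineage Q (autapomorphy; uninformative for grouping).
Only Lineage H and Lineage T show the derived state 'yes' for C7, supporting them as a clade.
Most parsimonious ingroup topology: ((Lineage T,Lineage H),(Lineage J,(Lineage C,Lineage Q))).
Changes per character on this tree: C1: 1; C2: 1; C3: 1; C4: 1; C5: 2; C6: 1; C7: 1.
Total = 8.

8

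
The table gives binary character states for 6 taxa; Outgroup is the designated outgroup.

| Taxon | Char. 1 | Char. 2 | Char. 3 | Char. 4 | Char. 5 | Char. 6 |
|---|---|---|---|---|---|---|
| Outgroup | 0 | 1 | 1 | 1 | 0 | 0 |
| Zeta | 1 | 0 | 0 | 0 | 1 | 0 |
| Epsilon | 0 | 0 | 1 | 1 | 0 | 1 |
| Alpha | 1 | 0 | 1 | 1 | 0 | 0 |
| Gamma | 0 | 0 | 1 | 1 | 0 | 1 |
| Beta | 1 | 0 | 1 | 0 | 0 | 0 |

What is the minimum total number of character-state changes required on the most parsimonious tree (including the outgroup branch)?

Character polarity is set by the outgroup: the derived state is whichever differs from the outgroup's state, so for Char. 2, Char. 3, Char. 4 the derived state is '0', and for the remaining characters it is '1'.
Char. 1: derived state '1' in Alpha, Beta, and Zeta only — synapomorphy for {Alpha, Beta, Zeta}.
All ingroup taxa share the derived state '0' for Char. 2; it defines the ingroup but does not resolve relationships within it.
Char. 3 (derived state '0') is unique to Zeta (autapomorphy; uninformative for grouping).
Char. 4: derived state '0' in Beta and Zeta only — synapomorphy for {Beta, Zeta}.
Char. 5: derived state '1' in Zeta only — an autapomorphy, so it tells us nothing about relationships among taxa.
Char. 6 (derived state '1') is shared by Epsilon and Gamma — a synapomorphy uniting that clade.
Most parsimonious ingroup topology: (((Zeta,Beta),Alpha),(Gamma,Epsilon)).
Changes per character on this tree: Char. 1: 1; Char. 2: 1; Char. 3: 1; Char. 4: 1; Char. 5: 1; Char. 6: 1.
Total = 6.

6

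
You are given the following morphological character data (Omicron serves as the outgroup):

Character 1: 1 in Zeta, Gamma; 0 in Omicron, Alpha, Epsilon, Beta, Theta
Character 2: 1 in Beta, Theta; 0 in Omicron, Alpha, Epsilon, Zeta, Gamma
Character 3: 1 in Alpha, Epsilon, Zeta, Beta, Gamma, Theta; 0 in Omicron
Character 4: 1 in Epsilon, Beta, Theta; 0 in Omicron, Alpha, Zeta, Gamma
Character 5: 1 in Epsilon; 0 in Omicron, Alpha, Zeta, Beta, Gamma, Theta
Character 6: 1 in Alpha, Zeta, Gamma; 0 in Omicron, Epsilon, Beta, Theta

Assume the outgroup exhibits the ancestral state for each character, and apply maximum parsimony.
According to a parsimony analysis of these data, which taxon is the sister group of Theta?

The outgroup has state '0' for every character, so '1' is the derived state throughout.
Only Gamma and Zeta show the derived state '1' for Character 1, supporting them as a clade.
Character 2: derived state '1' in Beta and Theta only — synapomorphy for {Beta, Theta}.
All ingroup taxa share the derived state '1' for Character 3; it defines the ingroup but does not resolve relationships within it.
Only Beta, Epsilon, and Theta show the derived state '1' for Character 4, supporting them as a clade.
Character 5 (derived state '1') is unique to Epsilon (autapomorphy; uninformative for grouping).
Only Alpha, Gamma, and Zeta show the derived state '1' for Character 6, supporting them as a clade.
Most parsimonious ingroup topology: ((Alpha,(Zeta,Gamma)),(Epsilon,(Beta,Theta))).
Theta and Beta form a cherry on this tree, so they are sister taxa.

Beta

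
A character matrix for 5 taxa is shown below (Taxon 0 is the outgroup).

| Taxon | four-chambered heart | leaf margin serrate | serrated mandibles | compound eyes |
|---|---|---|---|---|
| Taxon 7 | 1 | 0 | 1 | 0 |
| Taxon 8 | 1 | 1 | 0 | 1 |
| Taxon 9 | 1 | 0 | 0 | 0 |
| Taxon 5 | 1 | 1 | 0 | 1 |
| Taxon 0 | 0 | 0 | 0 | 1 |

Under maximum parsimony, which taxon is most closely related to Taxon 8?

Character polarity is set by the outgroup: the derived state is whichever differs from the outgroup's state, so for compound eyes the derived state is '0', and for the remaining characters it is '1'.
All ingroup taxa share the derived state '1' for four-chambered heart; it defines the ingroup but does not resolve relationships within it.
Only Taxon 5 and Taxon 8 show the derived state '1' for leaf margin serrate, supporting them as a clade.
serrated mandibles (derived state '1') is unique to Taxon 7 (autapomorphy; uninformative for grouping).
compound eyes (derived state '0') is shared by Taxon 7 and Taxon 9 — a synapomorphy uniting that clade.
Most parsimonious ingroup topology: ((Taxon 8,Taxon 5),(Taxon 7,Taxon 9)).
Taxon 8 and Taxon 5 form a cherry on this tree, so they are sister taxa.

Taxon 5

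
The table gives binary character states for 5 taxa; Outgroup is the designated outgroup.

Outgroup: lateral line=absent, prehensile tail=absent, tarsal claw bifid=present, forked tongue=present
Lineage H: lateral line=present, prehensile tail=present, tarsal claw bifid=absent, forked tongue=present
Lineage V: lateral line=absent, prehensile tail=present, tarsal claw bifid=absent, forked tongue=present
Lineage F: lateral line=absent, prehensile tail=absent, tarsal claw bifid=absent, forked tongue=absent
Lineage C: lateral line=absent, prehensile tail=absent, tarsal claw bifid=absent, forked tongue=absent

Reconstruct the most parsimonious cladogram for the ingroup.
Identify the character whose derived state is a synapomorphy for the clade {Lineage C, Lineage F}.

forked tongue

Character polarity is set by the outgroup: the derived state is whichever differs from the outgroup's state, so for tarsal claw bifid, forked tongue the derived state is 'absent', and for the remaining characters it is 'present'.
lateral line: derived state 'present' in Lineage H only — an autapomorphy, so it tells us nothing about relationships among taxa.
prehensile tail: derived state 'present' in Lineage H and Lineage V only — synapomorphy for {Lineage H, Lineage V}.
All ingroup taxa share the derived state 'absent' for tarsal claw bifid; it defines the ingroup but does not resolve relationships within it.
forked tongue (derived state 'absent') is shared by Lineage C and Lineage F — a synapomorphy uniting that clade.
Most parsimonious ingroup topology: ((Lineage F,Lineage C),(Lineage V,Lineage H)).
The clade {Lineage C, Lineage F} is supported by forked tongue: its derived state 'absent' occurs in exactly those taxa and in no other taxon (including the outgroup).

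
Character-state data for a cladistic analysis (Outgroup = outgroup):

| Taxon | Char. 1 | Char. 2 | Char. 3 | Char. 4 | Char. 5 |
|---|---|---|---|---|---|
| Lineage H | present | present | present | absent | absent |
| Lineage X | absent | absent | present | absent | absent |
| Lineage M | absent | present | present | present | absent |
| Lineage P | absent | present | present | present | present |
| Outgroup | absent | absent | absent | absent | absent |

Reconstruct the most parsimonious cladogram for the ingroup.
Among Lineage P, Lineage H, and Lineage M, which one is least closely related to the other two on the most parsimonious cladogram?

The outgroup has state 'absent' for every character, so 'present' is the derived state throughout.
Char. 1 (derived state 'present') is unique to Lineage H (autapomorphy; uninformative for grouping).
Char. 2: derived state 'present' in Lineage H, Lineage M, and Lineage P only — synapomorphy for {Lineage H, Lineage M, Lineage P}.
Char. 3 (derived state 'present') is shared by all ingroup taxa — unites the whole ingroup.
Char. 4 (derived state 'present') is shared by Lineage M and Lineage P — a synapomorphy uniting that clade.
Char. 5 (derived state 'present') is unique to Lineage P (autapomorphy; uninformative for grouping).
Most parsimonious ingroup topology: (Lineage X,((Lineage M,Lineage P),Lineage H)).
Lineage M and Lineage P share a more recent common ancestor with each other than either does with Lineage H, so Lineage H is the least closely related of the three.

Lineage H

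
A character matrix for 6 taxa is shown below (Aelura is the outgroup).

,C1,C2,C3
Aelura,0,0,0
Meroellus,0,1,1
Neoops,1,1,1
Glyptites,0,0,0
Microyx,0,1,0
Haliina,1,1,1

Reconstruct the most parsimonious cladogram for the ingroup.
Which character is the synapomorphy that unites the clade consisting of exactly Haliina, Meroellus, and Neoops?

C3

The outgroup has state '0' for every character, so '1' is the derived state throughout.
Only Haliina and Neoops show the derived state '1' for C1, supporting them as a clade.
C2: derived state '1' in Haliina, Meroellus, Microyx, and Neoops only — synapomorphy for {Haliina, Meroellus, Microyx, Neoops}.
C3 (derived state '1') is shared by Haliina, Meroellus, and Neoops — a synapomorphy uniting that clade.
Most parsimonious ingroup topology: (((Meroellus,(Neoops,Haliina)),Microyx),Glyptites).
The clade {Haliina, Meroellus, Neoops} is supported by C3: its derived state '1' occurs in exactly those taxa and in no other taxon (including the outgroup).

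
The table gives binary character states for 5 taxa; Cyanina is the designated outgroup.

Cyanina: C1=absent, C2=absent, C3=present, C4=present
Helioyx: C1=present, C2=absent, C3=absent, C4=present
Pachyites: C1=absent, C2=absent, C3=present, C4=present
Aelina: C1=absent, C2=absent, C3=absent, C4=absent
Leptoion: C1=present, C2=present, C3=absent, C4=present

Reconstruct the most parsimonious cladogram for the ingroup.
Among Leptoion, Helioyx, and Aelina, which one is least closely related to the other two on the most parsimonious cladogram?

Aelina

Character polarity is set by the outgroup: the derived state is whichever differs from the outgroup's state, so for C3, C4 the derived state is 'absent', and for the remaining characters it is 'present'.
Only Helioyx and Leptoion show the derived state 'present' for C1, supporting them as a clade.
C2: derived state 'present' in Leptoion only — an autapomorphy, so it tells us nothing about relationships among taxa.
Only Aelina, Helioyx, and Leptoion show the derived state 'absent' for C3, supporting them as a clade.
C4 (derived state 'absent') is unique to Aelina (autapomorphy; uninformative for grouping).
Most parsimonious ingroup topology: (((Helioyx,Leptoion),Aelina),Pachyites).
Helioyx and Leptoion share a more recent common ancestor with each other than either does with Aelina, so Aelina is the least closely related of the three.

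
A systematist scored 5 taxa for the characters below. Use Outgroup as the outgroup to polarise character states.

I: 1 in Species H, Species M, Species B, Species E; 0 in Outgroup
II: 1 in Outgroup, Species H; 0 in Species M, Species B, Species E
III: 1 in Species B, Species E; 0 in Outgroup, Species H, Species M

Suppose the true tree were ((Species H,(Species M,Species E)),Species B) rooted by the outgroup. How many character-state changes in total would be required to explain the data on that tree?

Map each character onto ((Species H,(Species M,Species E)),Species B) (rooted by Outgroup) and count the minimum state changes it requires (Fitch parsimony):
I: 1; II: 2; III: 2.
Total tree length = 5.

5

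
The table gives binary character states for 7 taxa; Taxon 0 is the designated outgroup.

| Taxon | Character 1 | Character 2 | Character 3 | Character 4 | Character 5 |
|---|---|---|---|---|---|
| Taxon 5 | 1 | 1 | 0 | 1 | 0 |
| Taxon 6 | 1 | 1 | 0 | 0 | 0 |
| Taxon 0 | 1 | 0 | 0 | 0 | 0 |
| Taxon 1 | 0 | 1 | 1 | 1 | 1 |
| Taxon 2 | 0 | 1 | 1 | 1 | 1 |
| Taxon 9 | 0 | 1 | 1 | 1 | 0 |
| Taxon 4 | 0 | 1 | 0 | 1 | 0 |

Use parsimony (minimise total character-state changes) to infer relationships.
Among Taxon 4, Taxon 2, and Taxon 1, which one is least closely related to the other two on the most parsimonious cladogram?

Character polarity is set by the outgroup: the derived state is whichever differs from the outgroup's state, so for Character 1 the derived state is '0', and for the remaining characters it is '1'.
Character 1: derived state '0' in Taxon 1, Taxon 2, Taxon 4, and Taxon 9 only — synapomorphy for {Taxon 1, Taxon 2, Taxon 4, Taxon 9}.
Character 2 (derived state '1') is shared by all ingroup taxa — unites the whole ingroup.
Character 3: derived state '1' in Taxon 1, Taxon 2, and Taxon 9 only — synapomorphy for {Taxon 1, Taxon 2, Taxon 9}.
Only Taxon 1, Taxon 2, Taxon 4, Taxon 5, and Taxon 9 show the derived state '1' for Character 4, supporting them as a clade.
Character 5: derived state '1' in Taxon 1 and Taxon 2 only — synapomorphy for {Taxon 1, Taxon 2}.
Most parsimonious ingroup topology: (((((Taxon 2,Taxon 1),Taxon 9),Taxon 4),Taxon 5),Taxon 6).
Taxon 2 and Taxon 1 share a more recent common ancestor with each other than either does with Taxon 4, so Taxon 4 is the least closely related of the three.

Taxon 4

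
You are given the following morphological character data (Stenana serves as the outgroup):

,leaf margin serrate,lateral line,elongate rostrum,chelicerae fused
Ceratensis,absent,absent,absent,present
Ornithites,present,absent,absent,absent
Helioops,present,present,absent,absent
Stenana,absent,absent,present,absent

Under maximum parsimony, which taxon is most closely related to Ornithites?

Character polarity is set by the outgroup: the derived state is whichever differs from the outgroup's state, so for elongate rostrum the derived state is 'absent', and for the remaining characters it is 'present'.
Only Helioops and Ornithites show the derived state 'present' for leaf margin serrate, supporting them as a clade.
lateral line: derived state 'present' in Helioops only — an autapomorphy, so it tells us nothing about relationships among taxa.
All ingroup taxa share the derived state 'absent' for elongate rostrum; it defines the ingroup but does not resolve relationships within it.
chelicerae fused: derived state 'present' in Ceratensis only — an autapomorphy, so it tells us nothing about relationships among taxa.
Most parsimonious ingroup topology: ((Helioops,Ornithites),Ceratensis).
Ornithites and Helioops form a cherry on this tree, so they are sister taxa.

Helioops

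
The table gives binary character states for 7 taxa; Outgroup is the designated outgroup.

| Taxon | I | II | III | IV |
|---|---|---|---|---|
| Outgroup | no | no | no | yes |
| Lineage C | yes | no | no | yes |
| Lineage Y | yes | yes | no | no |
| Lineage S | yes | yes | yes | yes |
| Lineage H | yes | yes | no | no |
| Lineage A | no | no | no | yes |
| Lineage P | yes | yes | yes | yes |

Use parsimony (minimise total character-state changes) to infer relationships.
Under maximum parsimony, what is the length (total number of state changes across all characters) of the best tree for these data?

4

Character polarity is set by the outgroup: the derived state is whichever differs from the outgroup's state, so for IV the derived state is 'no', and for the remaining characters it is 'yes'.
I (derived state 'yes') is shared by Lineage C, Lineage H, Lineage P, Lineage S, and Lineage Y — a synapomorphy uniting that clade.
II (derived state 'yes') is shared by Lineage H, Lineage P, Lineage S, and Lineage Y — a synapomorphy uniting that clade.
Only Lineage P and Lineage S show the derived state 'yes' for III, supporting them as a clade.
IV (derived state 'no') is shared by Lineage H and Lineage Y — a synapomorphy uniting that clade.
Most parsimonious ingroup topology: ((Lineage C,((Lineage Y,Lineage H),(Lineage S,Lineage P))),Lineage A).
Changes per character on this tree: I: 1; II: 1; III: 1; IV: 1.
Total = 4.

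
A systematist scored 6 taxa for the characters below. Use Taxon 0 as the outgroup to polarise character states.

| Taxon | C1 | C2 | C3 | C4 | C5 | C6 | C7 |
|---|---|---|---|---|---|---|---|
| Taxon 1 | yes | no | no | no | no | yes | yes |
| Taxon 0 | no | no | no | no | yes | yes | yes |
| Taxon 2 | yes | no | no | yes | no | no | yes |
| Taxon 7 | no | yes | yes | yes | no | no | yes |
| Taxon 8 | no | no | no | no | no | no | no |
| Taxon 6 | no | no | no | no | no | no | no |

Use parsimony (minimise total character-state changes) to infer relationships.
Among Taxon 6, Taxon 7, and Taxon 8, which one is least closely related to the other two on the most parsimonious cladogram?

Taxon 7

Character polarity is set by the outgroup: the derived state is whichever differs from the outgroup's state, so for C5, C6, C7 the derived state is 'no', and for the remaining characters it is 'yes'.
C1 (state 'yes') occurs in Taxon 1 and Taxon 2 but conflicts with the nesting implied by the other characters — most parsimoniously interpreted as homoplasy.
C2 (derived state 'yes') is unique to Taxon 7 (autapomorphy; uninformative for grouping).
C3 (derived state 'yes') is unique to Taxon 7 (autapomorphy; uninformative for grouping).
C4 (derived state 'yes') is shared by Taxon 2 and Taxon 7 — a synapomorphy uniting that clade.
C5 (derived state 'no') is shared by all ingroup taxa — unites the whole ingroup.
C6: derived state 'no' in Taxon 2, Taxon 6, Taxon 7, and Taxon 8 only — synapomorphy for {Taxon 2, Taxon 6, Taxon 7, Taxon 8}.
Only Taxon 6 and Taxon 8 show the derived state 'no' for C7, supporting them as a clade.
Most parsimonious ingroup topology: (Taxon 1,((Taxon 7,Taxon 2),(Taxon 8,Taxon 6))).
Taxon 8 and Taxon 6 share a more recent common ancestor with each other than either does with Taxon 7, so Taxon 7 is the least closely related of the three.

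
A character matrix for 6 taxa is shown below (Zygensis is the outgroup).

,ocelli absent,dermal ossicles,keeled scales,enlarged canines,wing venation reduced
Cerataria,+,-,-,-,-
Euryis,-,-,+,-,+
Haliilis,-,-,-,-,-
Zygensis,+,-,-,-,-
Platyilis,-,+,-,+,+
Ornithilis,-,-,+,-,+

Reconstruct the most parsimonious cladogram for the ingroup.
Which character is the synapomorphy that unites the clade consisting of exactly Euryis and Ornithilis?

Character polarity is set by the outgroup: the derived state is whichever differs from the outgroup's state, so for ocelli absent the derived state is '-', and for the remaining characters it is '+'.
Only Euryis, Haliilis, Ornithilis, and Platyilis show the derived state '-' for ocelli absent, supporting them as a clade.
dermal ossicles (derived state '+') is unique to Platyilis (autapomorphy; uninformative for grouping).
Only Euryis and Ornithilis show the derived state '+' for keeled scales, supporting them as a clade.
enlarged canines (derived state '+') is unique to Platyilis (autapomorphy; uninformative for grouping).
wing venation reduced (derived state '+') is shared by Euryis, Ornithilis, and Platyilis — a synapomorphy uniting that clade.
Most parsimonious ingroup topology: ((Haliilis,((Euryis,Ornithilis),Platyilis)),Cerataria).
The clade {Euryis, Ornithilis} is supported by keeled scales: its derived state '+' occurs in exactly those taxa and in no other taxon (including the outgroup).

keeled scales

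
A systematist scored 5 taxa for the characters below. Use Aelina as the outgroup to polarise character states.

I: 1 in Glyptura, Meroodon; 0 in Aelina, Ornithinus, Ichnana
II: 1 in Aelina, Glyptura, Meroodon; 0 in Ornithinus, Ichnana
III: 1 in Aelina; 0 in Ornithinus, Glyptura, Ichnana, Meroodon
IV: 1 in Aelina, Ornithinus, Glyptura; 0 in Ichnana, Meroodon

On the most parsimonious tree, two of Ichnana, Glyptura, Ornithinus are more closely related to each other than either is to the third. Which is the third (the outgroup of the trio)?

Glyptura

Character polarity is set by the outgroup: the derived state is whichever differs from the outgroup's state, so for II, III, IV the derived state is '0', and for the remaining characters it is '1'.
I: derived state '1' in Glyptura and Meroodon only — synapomorphy for {Glyptura, Meroodon}.
II (derived state '0') is shared by Ichnana and Ornithinus — a synapomorphy uniting that clade.
III (derived state '0') is shared by all ingroup taxa — unites the whole ingroup.
IV groups Ichnana and Meroodon, which is incompatible with the clades supported by the remaining characters; treating it as convergent (homoplasy) costs fewer steps than any alternative tree.
Most parsimonious ingroup topology: ((Ornithinus,Ichnana),(Glyptura,Meroodon)).
Ornithinus and Ichnana share a more recent common ancestor with each other than either does with Glyptura, so Glyptura is the least closely related of the three.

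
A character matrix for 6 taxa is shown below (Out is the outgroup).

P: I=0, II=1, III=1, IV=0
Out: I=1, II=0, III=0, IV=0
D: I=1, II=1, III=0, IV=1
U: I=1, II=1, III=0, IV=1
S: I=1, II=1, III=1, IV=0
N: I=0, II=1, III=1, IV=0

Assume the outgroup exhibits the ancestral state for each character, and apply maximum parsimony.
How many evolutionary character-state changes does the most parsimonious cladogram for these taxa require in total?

Character polarity is set by the outgroup: the derived state is whichever differs from the outgroup's state, so for I the derived state is '0', and for the remaining characters it is '1'.
I: derived state '0' in N and P only — synapomorphy for {N, P}.
All ingroup taxa share the derived state '1' for II; it defines the ingroup but does not resolve relationships within it.
III (derived state '1') is shared by N, P, and S — a synapomorphy uniting that clade.
IV (derived state '1') is shared by D and U — a synapomorphy uniting that clade.
Most parsimonious ingroup topology: (((P,N),S),(D,U)).
Changes per character on this tree: I: 1; II: 1; III: 1; IV: 1.
Total = 4.

4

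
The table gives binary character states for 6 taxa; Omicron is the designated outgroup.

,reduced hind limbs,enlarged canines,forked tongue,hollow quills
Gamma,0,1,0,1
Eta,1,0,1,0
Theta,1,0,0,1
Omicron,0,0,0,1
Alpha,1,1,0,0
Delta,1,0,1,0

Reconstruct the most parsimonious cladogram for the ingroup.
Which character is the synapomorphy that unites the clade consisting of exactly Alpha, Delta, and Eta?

Character polarity is set by the outgroup: the derived state is whichever differs from the outgroup's state, so for hollow quills the derived state is '0', and for the remaining characters it is '1'.
Only Alpha, Delta, Eta, and Theta show the derived state '1' for reduced hind limbs, supporting them as a clade.
enlarged canines groups Alpha and Gamma, which is incompatible with the clades supported by the remaining characters; treating it as convergent (homoplasy) costs fewer steps than any alternative tree.
forked tongue (derived state '1') is shared by Delta and Eta — a synapomorphy uniting that clade.
Only Alpha, Delta, and Eta show the derived state '0' for hollow quills, supporting them as a clade.
Most parsimonious ingroup topology: (((Alpha,(Delta,Eta)),Theta),Gamma).
The clade {Alpha, Delta, Eta} is supported by hollow quills: its derived state '0' occurs in exactly those taxa and in no other taxon (including the outgroup).

hollow quills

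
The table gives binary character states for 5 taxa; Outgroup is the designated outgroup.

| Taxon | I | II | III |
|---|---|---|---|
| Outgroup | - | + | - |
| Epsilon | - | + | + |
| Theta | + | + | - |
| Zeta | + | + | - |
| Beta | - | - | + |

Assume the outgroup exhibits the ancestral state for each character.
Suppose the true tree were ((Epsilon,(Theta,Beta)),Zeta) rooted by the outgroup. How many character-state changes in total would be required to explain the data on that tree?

Map each character onto ((Epsilon,(Theta,Beta)),Zeta) (rooted by Outgroup) and count the minimum state changes it requires (Fitch parsimony):
I: 2; II: 1; III: 2.
Total tree length = 5.

5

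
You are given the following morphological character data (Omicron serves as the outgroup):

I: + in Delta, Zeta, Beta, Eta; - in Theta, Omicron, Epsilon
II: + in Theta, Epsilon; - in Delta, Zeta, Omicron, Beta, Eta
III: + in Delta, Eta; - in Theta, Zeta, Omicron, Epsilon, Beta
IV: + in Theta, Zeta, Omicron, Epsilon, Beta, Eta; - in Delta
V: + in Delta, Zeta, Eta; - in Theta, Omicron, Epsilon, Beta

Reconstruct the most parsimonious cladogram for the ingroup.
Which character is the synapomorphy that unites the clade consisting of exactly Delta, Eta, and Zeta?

V

Character polarity is set by the outgroup: the derived state is whichever differs from the outgroup's state, so for IV the derived state is '-', and for the remaining characters it is '+'.
I (derived state '+') is shared by Beta, Delta, Eta, and Zeta — a synapomorphy uniting that clade.
II (derived state '+') is shared by Epsilon and Theta — a synapomorphy uniting that clade.
III: derived state '+' in Delta and Eta only — synapomorphy for {Delta, Eta}.
IV (derived state '-') is unique to Delta (autapomorphy; uninformative for grouping).
V: derived state '+' in Delta, Eta, and Zeta only — synapomorphy for {Delta, Eta, Zeta}.
Most parsimonious ingroup topology: ((((Delta,Eta),Zeta),Beta),(Epsilon,Theta)).
The clade {Delta, Eta, Zeta} is supported by V: its derived state '+' occurs in exactly those taxa and in no other taxon (including the outgroup).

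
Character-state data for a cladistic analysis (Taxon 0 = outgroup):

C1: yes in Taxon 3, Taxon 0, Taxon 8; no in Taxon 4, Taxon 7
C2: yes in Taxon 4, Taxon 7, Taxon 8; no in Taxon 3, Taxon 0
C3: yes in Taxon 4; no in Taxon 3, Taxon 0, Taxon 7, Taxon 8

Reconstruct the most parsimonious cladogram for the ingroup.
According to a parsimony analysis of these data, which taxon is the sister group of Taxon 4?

Taxon 7

Character polarity is set by the outgroup: the derived state is whichever differs from the outgroup's state, so for C1 the derived state is 'no', and for the remaining characters it is 'yes'.
C1: derived state 'no' in Taxon 4 and Taxon 7 only — synapomorphy for {Taxon 4, Taxon 7}.
Only Taxon 4, Taxon 7, and Taxon 8 show the derived state 'yes' for C2, supporting them as a clade.
C3 (derived state 'yes') is unique to Taxon 4 (autapomorphy; uninformative for grouping).
Most parsimonious ingroup topology: (Taxon 3,((Taxon 7,Taxon 4),Taxon 8)).
Taxon 4 and Taxon 7 form a cherry on this tree, so they are sister taxa.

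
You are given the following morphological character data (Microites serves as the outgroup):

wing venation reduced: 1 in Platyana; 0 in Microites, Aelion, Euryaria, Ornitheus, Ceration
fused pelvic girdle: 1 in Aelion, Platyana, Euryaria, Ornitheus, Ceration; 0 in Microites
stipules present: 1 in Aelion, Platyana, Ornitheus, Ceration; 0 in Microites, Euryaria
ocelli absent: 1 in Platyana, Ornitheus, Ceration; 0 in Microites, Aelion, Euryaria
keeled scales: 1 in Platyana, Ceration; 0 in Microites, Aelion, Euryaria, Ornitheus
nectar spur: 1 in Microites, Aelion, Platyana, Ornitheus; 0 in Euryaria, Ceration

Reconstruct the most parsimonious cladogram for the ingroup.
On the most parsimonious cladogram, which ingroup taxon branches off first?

Character polarity is set by the outgroup: the derived state is whichever differs from the outgroup's state, so for nectar spur the derived state is '0', and for the remaining characters it is '1'.
wing venation reduced: derived state '1' in Platyana only — an autapomorphy, so it tells us nothing about relationships among taxa.
All ingroup taxa share the derived state '1' for fused pelvic girdle; it defines the ingroup but does not resolve relationships within it.
Only Aelion, Ceration, Ornitheus, and Platyana show the derived state '1' for stipules present, supporting them as a clade.
ocelli absent: derived state '1' in Ceration, Ornitheus, and Platyana only — synapomorphy for {Ceration, Ornitheus, Platyana}.
keeled scales: derived state '1' in Ceration and Platyana only — synapomorphy for {Ceration, Platyana}.
nectar spur (state '0') occurs in Ceration and Euryaria but conflicts with the nesting implied by the other characters — most parsimoniously interpreted as homoplasy.
Most parsimonious ingroup topology: ((Aelion,((Platyana,Ceration),Ornitheus)),Euryaria).
Euryaria is sister to the clade containing all other ingroup taxa, so it is the earliest-diverging (most basal) ingroup lineage.

Euryaria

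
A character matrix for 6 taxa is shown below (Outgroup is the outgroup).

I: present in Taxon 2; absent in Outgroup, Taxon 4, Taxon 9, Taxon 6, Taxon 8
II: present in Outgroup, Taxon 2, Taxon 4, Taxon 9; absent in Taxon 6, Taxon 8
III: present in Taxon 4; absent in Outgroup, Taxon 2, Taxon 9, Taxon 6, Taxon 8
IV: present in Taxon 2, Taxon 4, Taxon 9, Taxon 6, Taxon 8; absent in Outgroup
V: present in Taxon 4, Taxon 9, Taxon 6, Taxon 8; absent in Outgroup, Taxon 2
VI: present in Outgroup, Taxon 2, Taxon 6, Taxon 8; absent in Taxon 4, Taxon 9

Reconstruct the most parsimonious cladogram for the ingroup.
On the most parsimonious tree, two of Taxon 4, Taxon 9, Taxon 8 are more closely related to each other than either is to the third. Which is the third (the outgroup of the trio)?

Taxon 8

Character polarity is set by the outgroup: the derived state is whichever differs from the outgroup's state, so for II, VI the derived state is 'absent', and for the remaining characters it is 'present'.
I (derived state 'present') is unique to Taxon 2 (autapomorphy; uninformative for grouping).
Only Taxon 6 and Taxon 8 show the derived state 'absent' for II, supporting them as a clade.
III: derived state 'present' in Taxon 4 only — an autapomorphy, so it tells us nothing about relationships among taxa.
All ingroup taxa share the derived state 'present' for IV; it defines the ingroup but does not resolve relationships within it.
V: derived state 'present' in Taxon 4, Taxon 6, Taxon 8, and Taxon 9 only — synapomorphy for {Taxon 4, Taxon 6, Taxon 8, Taxon 9}.
Only Taxon 4 and Taxon 9 show the derived state 'absent' for VI, supporting them as a clade.
Most parsimonious ingroup topology: (Taxon 2,((Taxon 4,Taxon 9),(Taxon 6,Taxon 8))).
Taxon 4 and Taxon 9 share a more recent common ancestor with each other than either does with Taxon 8, so Taxon 8 is the least closely related of the three.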